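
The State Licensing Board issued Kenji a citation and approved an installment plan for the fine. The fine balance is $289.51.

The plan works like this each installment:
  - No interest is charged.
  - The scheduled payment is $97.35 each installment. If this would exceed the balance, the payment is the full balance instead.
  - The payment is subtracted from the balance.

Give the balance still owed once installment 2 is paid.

$94.81

# | Opening | Payment | End bal
1 | $289.51 | $97.35 | $192.16
2 | $192.16 | $97.35 | $94.81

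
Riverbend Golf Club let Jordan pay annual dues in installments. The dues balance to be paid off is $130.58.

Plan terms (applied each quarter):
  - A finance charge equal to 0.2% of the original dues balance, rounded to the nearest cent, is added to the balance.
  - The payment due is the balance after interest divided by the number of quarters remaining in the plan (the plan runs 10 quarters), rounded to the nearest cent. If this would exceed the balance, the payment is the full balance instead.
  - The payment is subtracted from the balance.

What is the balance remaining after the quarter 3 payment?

$92.02

Quarter 1: $130.58 +$0.26 interest = $130.84; pay $13.08 → $117.76
Quarter 2: $117.76 +$0.26 interest = $118.02; pay $13.11 → $104.91
Quarter 3: $104.91 +$0.26 interest = $105.17; pay $13.15 → $92.02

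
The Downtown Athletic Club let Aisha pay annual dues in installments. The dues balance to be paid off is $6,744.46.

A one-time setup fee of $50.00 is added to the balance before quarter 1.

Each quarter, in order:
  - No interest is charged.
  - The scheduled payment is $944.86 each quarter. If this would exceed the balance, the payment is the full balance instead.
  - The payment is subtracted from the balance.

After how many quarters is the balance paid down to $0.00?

8

Quarter 1: opening $6,794.46; payment $944.86; balance $5,849.60
Quarter 2: opening $5,849.60; payment $944.86; balance $4,904.74
Quarter 3: opening $4,904.74; payment $944.86; balance $3,959.88
Quarter 4: opening $3,959.88; payment $944.86; balance $3,015.02
Quarter 5: opening $3,015.02; payment $944.86; balance $2,070.16
Quarter 6: opening $2,070.16; payment $944.86; balance $1,125.30
Quarter 7: opening $1,125.30; payment $944.86; balance $180.44
Quarter 8: opening $180.44; payment $180.44; balance $0.00
Balance reaches $0.00 in quarter 8.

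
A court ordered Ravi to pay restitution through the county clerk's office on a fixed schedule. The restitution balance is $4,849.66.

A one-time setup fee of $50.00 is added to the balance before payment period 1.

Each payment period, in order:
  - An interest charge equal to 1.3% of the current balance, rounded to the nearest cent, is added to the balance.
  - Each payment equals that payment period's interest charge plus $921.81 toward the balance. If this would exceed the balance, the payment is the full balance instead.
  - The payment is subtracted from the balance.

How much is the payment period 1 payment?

Payment period 1: opening $4,899.66; interest $63.70 → $4,963.36; payment $985.51; balance $3,977.85

$985.51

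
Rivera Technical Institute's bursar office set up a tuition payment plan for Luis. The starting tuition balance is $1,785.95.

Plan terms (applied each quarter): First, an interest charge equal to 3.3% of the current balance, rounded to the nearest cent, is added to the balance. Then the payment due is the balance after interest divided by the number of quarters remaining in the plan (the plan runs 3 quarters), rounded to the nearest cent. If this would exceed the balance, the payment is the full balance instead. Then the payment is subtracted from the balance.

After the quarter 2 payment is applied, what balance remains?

Quarter 1: $1,785.95 +$58.94 interest = $1,844.89; pay $614.96 → $1,229.93
Quarter 2: $1,229.93 +$40.59 interest = $1,270.52; pay $635.26 → $635.26

$635.26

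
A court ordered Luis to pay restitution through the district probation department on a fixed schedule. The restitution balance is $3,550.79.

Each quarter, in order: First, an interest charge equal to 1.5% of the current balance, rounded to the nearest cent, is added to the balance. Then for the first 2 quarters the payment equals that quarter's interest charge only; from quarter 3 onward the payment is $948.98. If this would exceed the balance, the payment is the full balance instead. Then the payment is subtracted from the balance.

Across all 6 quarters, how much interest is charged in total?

# | Opening | Interest | Payment | End bal
1 | $3,550.79 | $53.26 | $53.26 | $3,550.79
2 | $3,550.79 | $53.26 | $53.26 | $3,550.79
3 | $3,550.79 | $53.26 | $948.98 | $2,655.07
4 | $2,655.07 | $39.83 | $948.98 | $1,745.92
5 | $1,745.92 | $26.19 | $948.98 | $823.13
6 | $823.13 | $12.35 | $835.48 | $0.00
Total interest: $53.26 + $53.26 + $53.26 + $39.83 + $26.19 + $12.35 = $238.15

$238.15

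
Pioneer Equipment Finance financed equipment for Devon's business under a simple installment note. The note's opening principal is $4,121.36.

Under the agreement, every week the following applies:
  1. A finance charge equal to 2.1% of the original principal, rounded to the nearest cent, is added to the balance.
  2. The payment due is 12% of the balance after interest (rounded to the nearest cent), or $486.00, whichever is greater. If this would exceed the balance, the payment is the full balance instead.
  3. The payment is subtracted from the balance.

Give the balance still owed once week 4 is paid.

$2,504.61

Week 1: $4,121.36 +$86.55 interest = $4,207.91; pay $504.95 → $3,702.96
Week 2: $3,702.96 +$86.55 interest = $3,789.51; pay $486.00 → $3,303.51
Week 3: $3,303.51 +$86.55 interest = $3,390.06; pay $486.00 → $2,904.06
Week 4: $2,904.06 +$86.55 interest = $2,990.61; pay $486.00 → $2,504.61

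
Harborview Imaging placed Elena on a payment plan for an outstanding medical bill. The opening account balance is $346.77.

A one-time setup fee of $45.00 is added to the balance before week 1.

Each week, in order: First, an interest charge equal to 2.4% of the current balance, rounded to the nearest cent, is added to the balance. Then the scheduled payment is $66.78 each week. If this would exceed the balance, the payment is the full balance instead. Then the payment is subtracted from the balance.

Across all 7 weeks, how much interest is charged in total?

Week 1: opening $391.77; interest $9.40 → $401.17; payment $66.78; balance $334.39
Week 2: opening $334.39; interest $8.03 → $342.42; payment $66.78; balance $275.64
Week 3: opening $275.64; interest $6.62 → $282.26; payment $66.78; balance $215.48
Week 4: opening $215.48; interest $5.17 → $220.65; payment $66.78; balance $153.87
Week 5: opening $153.87; interest $3.69 → $157.56; payment $66.78; balance $90.78
Week 6: opening $90.78; interest $2.18 → $92.96; payment $66.78; balance $26.18
Week 7: opening $26.18; interest $0.63 → $26.81; payment $26.81; balance $0.00
Total interest: $9.40 + $8.03 + $6.62 + $5.17 + $3.69 + $2.18 + $0.63 = $35.72

$35.72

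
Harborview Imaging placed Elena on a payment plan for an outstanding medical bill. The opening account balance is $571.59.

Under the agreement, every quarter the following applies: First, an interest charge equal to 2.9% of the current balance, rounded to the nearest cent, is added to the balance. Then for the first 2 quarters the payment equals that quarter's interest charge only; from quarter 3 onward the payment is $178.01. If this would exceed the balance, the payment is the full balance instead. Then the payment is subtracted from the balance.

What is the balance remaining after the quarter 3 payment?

$410.16

Quarter 1: opening $571.59; interest $16.58 → $588.17; payment $16.58; balance $571.59
Quarter 2: opening $571.59; interest $16.58 → $588.17; payment $16.58; balance $571.59
Quarter 3: opening $571.59; interest $16.58 → $588.17; payment $178.01; balance $410.16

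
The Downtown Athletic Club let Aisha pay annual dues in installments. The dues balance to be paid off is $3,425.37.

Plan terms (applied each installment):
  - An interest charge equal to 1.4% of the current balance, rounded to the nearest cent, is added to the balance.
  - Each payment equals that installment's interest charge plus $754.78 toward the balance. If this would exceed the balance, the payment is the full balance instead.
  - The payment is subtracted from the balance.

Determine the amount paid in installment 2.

$792.17

Installment 1: opening $3,425.37; interest $47.96 → $3,473.33; payment $802.74; balance $2,670.59
Installment 2: opening $2,670.59; interest $37.39 → $2,707.98; payment $792.17; balance $1,915.81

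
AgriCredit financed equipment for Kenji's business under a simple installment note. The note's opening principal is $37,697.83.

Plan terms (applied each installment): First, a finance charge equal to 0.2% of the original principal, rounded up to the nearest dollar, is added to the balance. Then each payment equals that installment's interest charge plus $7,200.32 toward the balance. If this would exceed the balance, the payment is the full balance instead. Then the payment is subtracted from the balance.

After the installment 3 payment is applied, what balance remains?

Installment 1: opening $37,697.83; interest $76.00 → $37,773.83; payment $7,276.32; balance $30,497.51
Installment 2: opening $30,497.51; interest $76.00 → $30,573.51; payment $7,276.32; balance $23,297.19
Installment 3: opening $23,297.19; interest $76.00 → $23,373.19; payment $7,276.32; balance $16,096.87

$16,096.87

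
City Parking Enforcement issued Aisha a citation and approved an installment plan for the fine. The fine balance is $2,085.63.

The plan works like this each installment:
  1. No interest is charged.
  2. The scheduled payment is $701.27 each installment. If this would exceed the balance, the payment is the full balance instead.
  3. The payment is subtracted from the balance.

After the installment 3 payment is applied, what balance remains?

$0.00

# | Opening | Payment | End bal
1 | $2,085.63 | $701.27 | $1,384.36
2 | $1,384.36 | $701.27 | $683.09
3 | $683.09 | $683.09 | $0.00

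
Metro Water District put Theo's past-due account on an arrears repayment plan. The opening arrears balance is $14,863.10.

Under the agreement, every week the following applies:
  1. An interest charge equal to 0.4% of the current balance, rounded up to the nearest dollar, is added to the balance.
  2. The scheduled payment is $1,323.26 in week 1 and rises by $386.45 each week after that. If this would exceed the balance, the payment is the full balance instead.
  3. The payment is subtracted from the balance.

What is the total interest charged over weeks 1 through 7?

Week 1: opening $14,863.10; interest $60.00 → $14,923.10; payment $1,323.26; balance $13,599.84
Week 2: opening $13,599.84; interest $55.00 → $13,654.84; payment $1,709.71; balance $11,945.13
Week 3: opening $11,945.13; interest $48.00 → $11,993.13; payment $2,096.16; balance $9,896.97
Week 4: opening $9,896.97; interest $40.00 → $9,936.97; payment $2,482.61; balance $7,454.36
Week 5: opening $7,454.36; interest $30.00 → $7,484.36; payment $2,869.06; balance $4,615.30
Week 6: opening $4,615.30; interest $19.00 → $4,634.30; payment $3,255.51; balance $1,378.79
Week 7: opening $1,378.79; interest $6.00 → $1,384.79; payment $1,384.79; balance $0.00
Total interest: $60.00 + $55.00 + $48.00 + $40.00 + $30.00 + $19.00 + $6.00 = $258.00

$258.00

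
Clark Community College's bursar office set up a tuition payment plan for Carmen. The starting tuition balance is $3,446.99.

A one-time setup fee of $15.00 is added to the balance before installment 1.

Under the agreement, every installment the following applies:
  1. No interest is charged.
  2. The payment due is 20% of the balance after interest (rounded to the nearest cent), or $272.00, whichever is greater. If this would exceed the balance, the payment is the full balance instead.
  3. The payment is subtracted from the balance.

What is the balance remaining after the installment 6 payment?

$862.42

Installment 1: opening $3,461.99; payment $692.40; balance $2,769.59
Installment 2: opening $2,769.59; payment $553.92; balance $2,215.67
Installment 3: opening $2,215.67; payment $443.13; balance $1,772.54
Installment 4: opening $1,772.54; payment $354.51; balance $1,418.03
Installment 5: opening $1,418.03; payment $283.61; balance $1,134.42
Installment 6: opening $1,134.42; payment $272.00; balance $862.42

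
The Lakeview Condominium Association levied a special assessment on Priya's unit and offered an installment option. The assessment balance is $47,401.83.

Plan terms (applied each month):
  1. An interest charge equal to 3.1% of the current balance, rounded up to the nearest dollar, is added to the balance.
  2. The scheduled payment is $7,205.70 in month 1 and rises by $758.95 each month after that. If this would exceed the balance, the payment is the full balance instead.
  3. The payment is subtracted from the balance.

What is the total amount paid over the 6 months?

$52,959.83

Month 1: opening $47,401.83; interest $1,470.00 → $48,871.83; payment $7,205.70; balance $41,666.13
Month 2: opening $41,666.13; interest $1,292.00 → $42,958.13; payment $7,964.65; balance $34,993.48
Month 3: opening $34,993.48; interest $1,085.00 → $36,078.48; payment $8,723.60; balance $27,354.88
Month 4: opening $27,354.88; interest $849.00 → $28,203.88; payment $9,482.55; balance $18,721.33
Month 5: opening $18,721.33; interest $581.00 → $19,302.33; payment $10,241.50; balance $9,060.83
Month 6: opening $9,060.83; interest $281.00 → $9,341.83; payment $9,341.83; balance $0.00
Total paid: $52,959.83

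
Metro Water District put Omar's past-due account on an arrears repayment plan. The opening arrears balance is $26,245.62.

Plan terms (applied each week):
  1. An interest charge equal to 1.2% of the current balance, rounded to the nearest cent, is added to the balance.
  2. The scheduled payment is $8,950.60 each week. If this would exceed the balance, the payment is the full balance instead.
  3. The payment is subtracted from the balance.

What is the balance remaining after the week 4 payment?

$0.00

# | Opening | Interest | Payment | End bal
1 | $26,245.62 | $314.95 | $8,950.60 | $17,609.97
2 | $17,609.97 | $211.32 | $8,950.60 | $8,870.69
3 | $8,870.69 | $106.45 | $8,950.60 | $26.54
4 | $26.54 | $0.32 | $26.86 | $0.00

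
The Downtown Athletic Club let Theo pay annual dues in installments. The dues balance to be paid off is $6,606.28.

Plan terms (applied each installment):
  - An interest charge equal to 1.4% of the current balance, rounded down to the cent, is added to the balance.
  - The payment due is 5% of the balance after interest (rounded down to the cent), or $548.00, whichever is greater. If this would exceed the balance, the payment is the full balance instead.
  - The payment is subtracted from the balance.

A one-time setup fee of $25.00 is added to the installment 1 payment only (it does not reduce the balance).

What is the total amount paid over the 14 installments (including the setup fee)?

$7,311.91

# | Opening | Interest | Payment | Fee | End bal
1 | $6,606.28 | $92.48 | $548.00 | $25.00 | $6,150.76
2 | $6,150.76 | $86.11 | $548.00 | — | $5,688.87
3 | $5,688.87 | $79.64 | $548.00 | — | $5,220.51
4 | $5,220.51 | $73.08 | $548.00 | — | $4,745.59
5 | $4,745.59 | $66.43 | $548.00 | — | $4,264.02
6 | $4,264.02 | $59.69 | $548.00 | — | $3,775.71
7 | $3,775.71 | $52.85 | $548.00 | — | $3,280.56
8 | $3,280.56 | $45.92 | $548.00 | — | $2,778.48
9 | $2,778.48 | $38.89 | $548.00 | — | $2,269.37
10 | $2,269.37 | $31.77 | $548.00 | — | $1,753.14
11 | $1,753.14 | $24.54 | $548.00 | — | $1,229.68
12 | $1,229.68 | $17.21 | $548.00 | — | $698.89
13 | $698.89 | $9.78 | $548.00 | — | $160.67
14 | $160.67 | $2.24 | $162.91 | — | $0.00
Total paid: $7,311.91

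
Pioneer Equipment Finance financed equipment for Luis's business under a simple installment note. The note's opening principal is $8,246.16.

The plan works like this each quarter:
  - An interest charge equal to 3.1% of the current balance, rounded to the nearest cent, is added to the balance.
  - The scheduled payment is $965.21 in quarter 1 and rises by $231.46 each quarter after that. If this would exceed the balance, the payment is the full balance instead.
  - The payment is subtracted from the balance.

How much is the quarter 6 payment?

$2,122.51

Quarter 1: opening $8,246.16; interest $255.63 → $8,501.79; payment $965.21; balance $7,536.58
Quarter 2: opening $7,536.58; interest $233.63 → $7,770.21; payment $1,196.67; balance $6,573.54
Quarter 3: opening $6,573.54; interest $203.78 → $6,777.32; payment $1,428.13; balance $5,349.19
Quarter 4: opening $5,349.19; interest $165.82 → $5,515.01; payment $1,659.59; balance $3,855.42
Quarter 5: opening $3,855.42; interest $119.52 → $3,974.94; payment $1,891.05; balance $2,083.89
Quarter 6: opening $2,083.89; interest $64.60 → $2,148.49; payment $2,122.51; balance $25.98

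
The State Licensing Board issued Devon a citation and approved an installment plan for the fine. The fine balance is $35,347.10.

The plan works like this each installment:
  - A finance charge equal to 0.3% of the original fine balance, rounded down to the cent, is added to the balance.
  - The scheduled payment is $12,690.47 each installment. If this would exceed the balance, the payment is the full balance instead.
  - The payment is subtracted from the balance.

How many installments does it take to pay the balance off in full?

3

Installment 1: $35,347.10 +$106.04 interest = $35,453.14; pay $12,690.47 → $22,762.67
Installment 2: $22,762.67 +$106.04 interest = $22,868.71; pay $12,690.47 → $10,178.24
Installment 3: $10,178.24 +$106.04 interest = $10,284.28; pay $10,284.28 → $0.00
Balance reaches $0.00 in installment 3.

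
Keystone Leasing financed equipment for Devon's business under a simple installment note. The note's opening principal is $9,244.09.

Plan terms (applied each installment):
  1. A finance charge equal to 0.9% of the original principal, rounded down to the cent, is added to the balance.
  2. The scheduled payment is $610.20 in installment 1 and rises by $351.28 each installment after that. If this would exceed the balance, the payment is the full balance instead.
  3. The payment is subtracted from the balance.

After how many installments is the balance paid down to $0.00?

7

Installment 1: opening $9,244.09; interest $83.19 → $9,327.28; payment $610.20; balance $8,717.08
Installment 2: opening $8,717.08; interest $83.19 → $8,800.27; payment $961.48; balance $7,838.79
Installment 3: opening $7,838.79; interest $83.19 → $7,921.98; payment $1,312.76; balance $6,609.22
Installment 4: opening $6,609.22; interest $83.19 → $6,692.41; payment $1,664.04; balance $5,028.37
Installment 5: opening $5,028.37; interest $83.19 → $5,111.56; payment $2,015.32; balance $3,096.24
Installment 6: opening $3,096.24; interest $83.19 → $3,179.43; payment $2,366.60; balance $812.83
Installment 7: opening $812.83; interest $83.19 → $896.02; payment $896.02; balance $0.00
Balance reaches $0.00 in installment 7.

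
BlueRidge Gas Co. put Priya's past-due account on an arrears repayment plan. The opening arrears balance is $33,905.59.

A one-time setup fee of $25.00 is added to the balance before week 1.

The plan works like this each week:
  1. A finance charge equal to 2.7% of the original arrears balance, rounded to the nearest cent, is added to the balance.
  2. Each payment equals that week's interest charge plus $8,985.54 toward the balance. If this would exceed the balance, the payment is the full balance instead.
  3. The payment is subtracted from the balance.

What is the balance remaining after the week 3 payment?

Week 1: $33,930.59 +$915.45 interest = $34,846.04; pay $9,900.99 → $24,945.05
Week 2: $24,945.05 +$915.45 interest = $25,860.50; pay $9,900.99 → $15,959.51
Week 3: $15,959.51 +$915.45 interest = $16,874.96; pay $9,900.99 → $6,973.97

$6,973.97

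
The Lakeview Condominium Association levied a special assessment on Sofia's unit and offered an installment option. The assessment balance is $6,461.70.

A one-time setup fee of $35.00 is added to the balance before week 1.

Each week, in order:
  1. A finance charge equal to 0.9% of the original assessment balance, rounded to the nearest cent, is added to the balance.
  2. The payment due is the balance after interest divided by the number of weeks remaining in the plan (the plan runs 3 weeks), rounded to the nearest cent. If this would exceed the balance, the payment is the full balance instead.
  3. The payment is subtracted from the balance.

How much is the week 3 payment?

$2,272.19

Week 1: opening $6,496.70; interest $58.16 → $6,554.86; payment $2,184.95; balance $4,369.91
Week 2: opening $4,369.91; interest $58.16 → $4,428.07; payment $2,214.04; balance $2,214.03
Week 3: opening $2,214.03; interest $58.16 → $2,272.19; payment $2,272.19; balance $0.00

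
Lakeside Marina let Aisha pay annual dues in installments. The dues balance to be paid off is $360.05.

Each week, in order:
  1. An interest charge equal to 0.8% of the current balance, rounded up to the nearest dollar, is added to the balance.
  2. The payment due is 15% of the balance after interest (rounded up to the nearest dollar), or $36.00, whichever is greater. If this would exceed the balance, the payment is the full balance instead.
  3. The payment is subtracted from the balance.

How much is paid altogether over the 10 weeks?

Week 1: opening $360.05; interest $3.00 → $363.05; payment $55.00; balance $308.05
Week 2: opening $308.05; interest $3.00 → $311.05; payment $47.00; balance $264.05
Week 3: opening $264.05; interest $3.00 → $267.05; payment $41.00; balance $226.05
Week 4: opening $226.05; interest $2.00 → $228.05; payment $36.00; balance $192.05
Week 5: opening $192.05; interest $2.00 → $194.05; payment $36.00; balance $158.05
Week 6: opening $158.05; interest $2.00 → $160.05; payment $36.00; balance $124.05
Week 7: opening $124.05; interest $1.00 → $125.05; payment $36.00; balance $89.05
Week 8: opening $89.05; interest $1.00 → $90.05; payment $36.00; balance $54.05
Week 9: opening $54.05; interest $1.00 → $55.05; payment $36.00; balance $19.05
Week 10: opening $19.05; interest $1.00 → $20.05; payment $20.05; balance $0.00
Total paid: $379.05

$379.05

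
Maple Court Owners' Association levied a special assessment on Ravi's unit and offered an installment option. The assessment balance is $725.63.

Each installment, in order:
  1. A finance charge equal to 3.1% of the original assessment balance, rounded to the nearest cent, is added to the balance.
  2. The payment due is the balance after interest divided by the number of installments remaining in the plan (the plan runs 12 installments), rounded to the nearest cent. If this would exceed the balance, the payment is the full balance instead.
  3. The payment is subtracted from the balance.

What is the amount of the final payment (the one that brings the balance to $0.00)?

# | Opening | Interest | Payment | End bal
1 | $725.63 | $22.49 | $62.34 | $685.78
2 | $685.78 | $22.49 | $64.39 | $643.88
3 | $643.88 | $22.49 | $66.64 | $599.73
4 | $599.73 | $22.49 | $69.14 | $553.08
5 | $553.08 | $22.49 | $71.95 | $503.62
6 | $503.62 | $22.49 | $75.16 | $450.95
7 | $450.95 | $22.49 | $78.91 | $394.53
8 | $394.53 | $22.49 | $83.40 | $333.62
9 | $333.62 | $22.49 | $89.03 | $267.08
10 | $267.08 | $22.49 | $96.52 | $193.05
11 | $193.05 | $22.49 | $107.77 | $107.77
12 | $107.77 | $22.49 | $130.26 | $0.00

$130.26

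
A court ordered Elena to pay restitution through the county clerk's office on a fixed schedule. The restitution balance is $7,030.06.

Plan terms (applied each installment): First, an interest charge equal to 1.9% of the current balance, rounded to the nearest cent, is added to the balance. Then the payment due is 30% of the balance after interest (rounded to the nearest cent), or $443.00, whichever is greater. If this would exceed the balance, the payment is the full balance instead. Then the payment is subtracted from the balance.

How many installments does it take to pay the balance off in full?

Installment 1: opening $7,030.06; interest $133.57 → $7,163.63; payment $2,149.09; balance $5,014.54
Installment 2: opening $5,014.54; interest $95.28 → $5,109.82; payment $1,532.95; balance $3,576.87
Installment 3: opening $3,576.87; interest $67.96 → $3,644.83; payment $1,093.45; balance $2,551.38
Installment 4: opening $2,551.38; interest $48.48 → $2,599.86; payment $779.96; balance $1,819.90
Installment 5: opening $1,819.90; interest $34.58 → $1,854.48; payment $556.34; balance $1,298.14
Installment 6: opening $1,298.14; interest $24.66 → $1,322.80; payment $443.00; balance $879.80
Installment 7: opening $879.80; interest $16.72 → $896.52; payment $443.00; balance $453.52
Installment 8: opening $453.52; interest $8.62 → $462.14; payment $443.00; balance $19.14
Installment 9: opening $19.14; interest $0.36 → $19.50; payment $19.50; balance $0.00
Balance reaches $0.00 in installment 9.

9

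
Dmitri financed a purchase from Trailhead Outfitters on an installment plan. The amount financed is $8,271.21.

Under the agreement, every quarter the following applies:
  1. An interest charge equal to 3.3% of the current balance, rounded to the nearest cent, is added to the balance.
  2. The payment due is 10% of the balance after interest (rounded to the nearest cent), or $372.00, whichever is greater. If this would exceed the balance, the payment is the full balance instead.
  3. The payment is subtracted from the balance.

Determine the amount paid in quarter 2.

$794.35

Quarter 1: opening $8,271.21; interest $272.95 → $8,544.16; payment $854.42; balance $7,689.74
Quarter 2: opening $7,689.74; interest $253.76 → $7,943.50; payment $794.35; balance $7,149.15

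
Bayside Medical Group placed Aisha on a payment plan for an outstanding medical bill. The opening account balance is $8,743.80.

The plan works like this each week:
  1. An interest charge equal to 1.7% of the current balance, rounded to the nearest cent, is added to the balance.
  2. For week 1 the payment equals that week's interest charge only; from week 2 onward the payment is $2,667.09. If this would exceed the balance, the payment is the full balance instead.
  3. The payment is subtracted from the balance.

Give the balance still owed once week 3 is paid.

# | Opening | Interest | Payment | End bal
1 | $8,743.80 | $148.64 | $148.64 | $8,743.80
2 | $8,743.80 | $148.64 | $2,667.09 | $6,225.35
3 | $6,225.35 | $105.83 | $2,667.09 | $3,664.09

$3,664.09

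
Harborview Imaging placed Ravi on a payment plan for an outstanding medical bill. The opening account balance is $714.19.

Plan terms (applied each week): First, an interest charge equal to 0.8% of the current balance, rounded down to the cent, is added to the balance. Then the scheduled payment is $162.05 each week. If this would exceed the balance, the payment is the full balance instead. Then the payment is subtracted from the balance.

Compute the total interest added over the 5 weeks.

# | Opening | Interest | Payment | End bal
1 | $714.19 | $5.71 | $162.05 | $557.85
2 | $557.85 | $4.46 | $162.05 | $400.26
3 | $400.26 | $3.20 | $162.05 | $241.41
4 | $241.41 | $1.93 | $162.05 | $81.29
5 | $81.29 | $0.65 | $81.94 | $0.00
Total interest: $5.71 + $4.46 + $3.20 + $1.93 + $0.65 = $15.95

$15.95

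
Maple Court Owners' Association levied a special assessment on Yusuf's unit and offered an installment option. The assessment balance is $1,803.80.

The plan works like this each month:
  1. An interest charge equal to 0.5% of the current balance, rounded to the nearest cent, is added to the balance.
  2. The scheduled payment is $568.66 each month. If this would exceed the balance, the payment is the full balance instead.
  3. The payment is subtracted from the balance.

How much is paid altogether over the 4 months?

# | Opening | Interest | Payment | End bal
1 | $1,803.80 | $9.02 | $568.66 | $1,244.16
2 | $1,244.16 | $6.22 | $568.66 | $681.72
3 | $681.72 | $3.41 | $568.66 | $116.47
4 | $116.47 | $0.58 | $117.05 | $0.00
Total paid: $1,823.03

$1,823.03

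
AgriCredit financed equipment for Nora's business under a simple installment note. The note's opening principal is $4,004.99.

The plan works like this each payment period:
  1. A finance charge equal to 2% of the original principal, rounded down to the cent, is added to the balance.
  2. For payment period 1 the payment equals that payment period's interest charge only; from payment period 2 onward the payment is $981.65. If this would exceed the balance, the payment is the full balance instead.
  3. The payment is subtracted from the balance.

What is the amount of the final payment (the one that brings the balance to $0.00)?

$478.84

# | Opening | Interest | Payment | End bal
1 | $4,004.99 | $80.09 | $80.09 | $4,004.99
2 | $4,004.99 | $80.09 | $981.65 | $3,103.43
3 | $3,103.43 | $80.09 | $981.65 | $2,201.87
4 | $2,201.87 | $80.09 | $981.65 | $1,300.31
5 | $1,300.31 | $80.09 | $981.65 | $398.75
6 | $398.75 | $80.09 | $478.84 | $0.00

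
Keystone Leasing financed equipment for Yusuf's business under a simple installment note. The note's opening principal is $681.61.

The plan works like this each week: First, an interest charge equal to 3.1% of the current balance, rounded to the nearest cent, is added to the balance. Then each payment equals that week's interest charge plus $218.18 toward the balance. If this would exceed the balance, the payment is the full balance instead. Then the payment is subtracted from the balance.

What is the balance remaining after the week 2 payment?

$245.25

# | Opening | Interest | Payment | End bal
1 | $681.61 | $21.13 | $239.31 | $463.43
2 | $463.43 | $14.37 | $232.55 | $245.25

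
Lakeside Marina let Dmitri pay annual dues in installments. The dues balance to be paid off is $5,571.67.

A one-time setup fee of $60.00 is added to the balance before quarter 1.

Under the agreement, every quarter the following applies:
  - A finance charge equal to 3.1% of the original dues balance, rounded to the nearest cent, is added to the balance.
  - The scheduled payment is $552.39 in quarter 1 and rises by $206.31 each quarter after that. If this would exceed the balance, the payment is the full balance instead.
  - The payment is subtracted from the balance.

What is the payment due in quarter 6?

$1,583.94

Quarter 1: $5,631.67 +$172.72 interest = $5,804.39; pay $552.39 → $5,252.00
Quarter 2: $5,252.00 +$172.72 interest = $5,424.72; pay $758.70 → $4,666.02
Quarter 3: $4,666.02 +$172.72 interest = $4,838.74; pay $965.01 → $3,873.73
Quarter 4: $3,873.73 +$172.72 interest = $4,046.45; pay $1,171.32 → $2,875.13
Quarter 5: $2,875.13 +$172.72 interest = $3,047.85; pay $1,377.63 → $1,670.22
Quarter 6: $1,670.22 +$172.72 interest = $1,842.94; pay $1,583.94 → $259.00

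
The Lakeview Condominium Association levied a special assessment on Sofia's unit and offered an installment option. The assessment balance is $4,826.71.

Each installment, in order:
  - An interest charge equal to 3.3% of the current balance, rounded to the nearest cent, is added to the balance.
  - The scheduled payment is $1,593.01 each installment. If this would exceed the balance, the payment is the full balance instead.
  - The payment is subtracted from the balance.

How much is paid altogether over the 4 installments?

# | Opening | Interest | Payment | End bal
1 | $4,826.71 | $159.28 | $1,593.01 | $3,392.98
2 | $3,392.98 | $111.97 | $1,593.01 | $1,911.94
3 | $1,911.94 | $63.09 | $1,593.01 | $382.02
4 | $382.02 | $12.61 | $394.63 | $0.00
Total paid: $5,173.66

$5,173.66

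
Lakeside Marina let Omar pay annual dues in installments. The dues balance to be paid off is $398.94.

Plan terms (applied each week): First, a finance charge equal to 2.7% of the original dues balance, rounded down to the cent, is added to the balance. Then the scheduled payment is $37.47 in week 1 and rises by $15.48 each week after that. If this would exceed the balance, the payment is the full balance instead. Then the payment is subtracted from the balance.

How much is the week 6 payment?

Week 1: opening $398.94; interest $10.77 → $409.71; payment $37.47; balance $372.24
Week 2: opening $372.24; interest $10.77 → $383.01; payment $52.95; balance $330.06
Week 3: opening $330.06; interest $10.77 → $340.83; payment $68.43; balance $272.40
Week 4: opening $272.40; interest $10.77 → $283.17; payment $83.91; balance $199.26
Week 5: opening $199.26; interest $10.77 → $210.03; payment $99.39; balance $110.64
Week 6: opening $110.64; interest $10.77 → $121.41; payment $114.87; balance $6.54

$114.87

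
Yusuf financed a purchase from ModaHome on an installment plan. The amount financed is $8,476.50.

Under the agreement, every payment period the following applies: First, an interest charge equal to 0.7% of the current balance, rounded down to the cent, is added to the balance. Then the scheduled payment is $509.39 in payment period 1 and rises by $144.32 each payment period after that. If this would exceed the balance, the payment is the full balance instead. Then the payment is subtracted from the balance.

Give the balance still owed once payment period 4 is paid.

# | Opening | Interest | Payment | End bal
1 | $8,476.50 | $59.33 | $509.39 | $8,026.44
2 | $8,026.44 | $56.18 | $653.71 | $7,428.91
3 | $7,428.91 | $52.00 | $798.03 | $6,682.88
4 | $6,682.88 | $46.78 | $942.35 | $5,787.31

$5,787.31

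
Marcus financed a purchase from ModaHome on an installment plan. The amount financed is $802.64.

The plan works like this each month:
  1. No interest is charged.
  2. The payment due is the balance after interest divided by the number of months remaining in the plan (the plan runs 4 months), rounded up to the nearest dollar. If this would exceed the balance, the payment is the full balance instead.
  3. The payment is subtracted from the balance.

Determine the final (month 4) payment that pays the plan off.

# | Opening | Payment | End bal
1 | $802.64 | $201.00 | $601.64
2 | $601.64 | $201.00 | $400.64
3 | $400.64 | $201.00 | $199.64
4 | $199.64 | $199.64 | $0.00

$199.64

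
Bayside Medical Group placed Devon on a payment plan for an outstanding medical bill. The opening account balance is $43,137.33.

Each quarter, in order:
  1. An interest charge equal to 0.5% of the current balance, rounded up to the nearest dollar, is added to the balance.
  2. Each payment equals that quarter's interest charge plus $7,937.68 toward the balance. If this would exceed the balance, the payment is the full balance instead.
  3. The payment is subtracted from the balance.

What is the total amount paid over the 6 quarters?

Quarter 1: opening $43,137.33; interest $216.00 → $43,353.33; payment $8,153.68; balance $35,199.65
Quarter 2: opening $35,199.65; interest $176.00 → $35,375.65; payment $8,113.68; balance $27,261.97
Quarter 3: opening $27,261.97; interest $137.00 → $27,398.97; payment $8,074.68; balance $19,324.29
Quarter 4: opening $19,324.29; interest $97.00 → $19,421.29; payment $8,034.68; balance $11,386.61
Quarter 5: opening $11,386.61; interest $57.00 → $11,443.61; payment $7,994.68; balance $3,448.93
Quarter 6: opening $3,448.93; interest $18.00 → $3,466.93; payment $3,466.93; balance $0.00
Total paid: $43,838.33

$43,838.33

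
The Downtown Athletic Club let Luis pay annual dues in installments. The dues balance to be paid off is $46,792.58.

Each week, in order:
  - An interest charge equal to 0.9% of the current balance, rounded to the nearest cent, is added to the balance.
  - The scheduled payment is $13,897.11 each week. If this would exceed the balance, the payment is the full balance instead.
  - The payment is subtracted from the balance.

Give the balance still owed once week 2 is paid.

# | Opening | Interest | Payment | End bal
1 | $46,792.58 | $421.13 | $13,897.11 | $33,316.60
2 | $33,316.60 | $299.85 | $13,897.11 | $19,719.34

$19,719.34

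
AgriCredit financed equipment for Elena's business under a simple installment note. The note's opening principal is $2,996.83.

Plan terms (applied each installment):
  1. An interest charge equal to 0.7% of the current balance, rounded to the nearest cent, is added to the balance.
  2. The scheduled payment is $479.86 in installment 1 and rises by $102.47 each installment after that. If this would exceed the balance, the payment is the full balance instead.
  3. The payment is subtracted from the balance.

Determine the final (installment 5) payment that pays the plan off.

Installment 1: $2,996.83 +$20.98 interest = $3,017.81; pay $479.86 → $2,537.95
Installment 2: $2,537.95 +$17.77 interest = $2,555.72; pay $582.33 → $1,973.39
Installment 3: $1,973.39 +$13.81 interest = $1,987.20; pay $684.80 → $1,302.40
Installment 4: $1,302.40 +$9.12 interest = $1,311.52; pay $787.27 → $524.25
Installment 5: $524.25 +$3.67 interest = $527.92; pay $527.92 → $0.00

$527.92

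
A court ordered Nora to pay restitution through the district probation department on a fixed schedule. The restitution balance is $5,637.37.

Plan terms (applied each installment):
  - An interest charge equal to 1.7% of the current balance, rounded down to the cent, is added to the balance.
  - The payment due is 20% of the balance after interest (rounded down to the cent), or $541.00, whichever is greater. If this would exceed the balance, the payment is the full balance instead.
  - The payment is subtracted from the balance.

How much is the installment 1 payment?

Installment 1: opening $5,637.37; interest $95.83 → $5,733.20; payment $1,146.64; balance $4,586.56

$1,146.64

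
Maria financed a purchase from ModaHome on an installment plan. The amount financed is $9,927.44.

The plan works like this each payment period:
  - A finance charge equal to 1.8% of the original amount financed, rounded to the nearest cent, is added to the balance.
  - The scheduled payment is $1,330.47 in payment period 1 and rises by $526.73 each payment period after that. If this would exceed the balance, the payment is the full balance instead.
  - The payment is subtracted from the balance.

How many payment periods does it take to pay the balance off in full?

5

Payment period 1: opening $9,927.44; interest $178.69 → $10,106.13; payment $1,330.47; balance $8,775.66
Payment period 2: opening $8,775.66; interest $178.69 → $8,954.35; payment $1,857.20; balance $7,097.15
Payment period 3: opening $7,097.15; interest $178.69 → $7,275.84; payment $2,383.93; balance $4,891.91
Payment period 4: opening $4,891.91; interest $178.69 → $5,070.60; payment $2,910.66; balance $2,159.94
Payment period 5: opening $2,159.94; interest $178.69 → $2,338.63; payment $2,338.63; balance $0.00
Balance reaches $0.00 in payment period 5.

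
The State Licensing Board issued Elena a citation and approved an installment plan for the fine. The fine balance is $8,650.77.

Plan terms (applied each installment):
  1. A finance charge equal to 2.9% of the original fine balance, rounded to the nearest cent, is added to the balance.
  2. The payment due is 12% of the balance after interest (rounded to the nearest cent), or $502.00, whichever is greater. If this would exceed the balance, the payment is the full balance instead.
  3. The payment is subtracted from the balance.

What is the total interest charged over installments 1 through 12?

Installment 1: opening $8,650.77; interest $250.87 → $8,901.64; payment $1,068.20; balance $7,833.44
Installment 2: opening $7,833.44; interest $250.87 → $8,084.31; payment $970.12; balance $7,114.19
Installment 3: opening $7,114.19; interest $250.87 → $7,365.06; payment $883.81; balance $6,481.25
Installment 4: opening $6,481.25; interest $250.87 → $6,732.12; payment $807.85; balance $5,924.27
Installment 5: opening $5,924.27; interest $250.87 → $6,175.14; payment $741.02; balance $5,434.12
Installment 6: opening $5,434.12; interest $250.87 → $5,684.99; payment $682.20; balance $5,002.79
Installment 7: opening $5,002.79; interest $250.87 → $5,253.66; payment $630.44; balance $4,623.22
Installment 8: opening $4,623.22; interest $250.87 → $4,874.09; payment $584.89; balance $4,289.20
Installment 9: opening $4,289.20; interest $250.87 → $4,540.07; payment $544.81; balance $3,995.26
Installment 10: opening $3,995.26; interest $250.87 → $4,246.13; payment $509.54; balance $3,736.59
Installment 11: opening $3,736.59; interest $250.87 → $3,987.46; payment $502.00; balance $3,485.46
Installment 12: opening $3,485.46; interest $250.87 → $3,736.33; payment $502.00; balance $3,234.33
Total interest: $250.87 + $250.87 + $250.87 + $250.87 + $250.87 + $250.87 + $250.87 + $250.87 + $250.87 + $250.87 + $250.87 + $250.87 = $3,010.44

$3,010.44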